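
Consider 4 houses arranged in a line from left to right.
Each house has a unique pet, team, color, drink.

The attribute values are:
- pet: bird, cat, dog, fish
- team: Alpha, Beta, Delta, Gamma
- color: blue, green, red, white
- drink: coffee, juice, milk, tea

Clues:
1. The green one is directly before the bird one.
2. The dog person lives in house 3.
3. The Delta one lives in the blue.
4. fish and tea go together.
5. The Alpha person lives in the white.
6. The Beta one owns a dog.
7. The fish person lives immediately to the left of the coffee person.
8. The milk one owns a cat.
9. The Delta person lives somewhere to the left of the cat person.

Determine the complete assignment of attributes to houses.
Solution:

House | Pet | Team | Color | Drink
----------------------------------
  1   | fish | Gamma | green | tea
  2   | bird | Delta | blue | coffee
  3   | dog | Beta | red | juice
  4   | cat | Alpha | white | milk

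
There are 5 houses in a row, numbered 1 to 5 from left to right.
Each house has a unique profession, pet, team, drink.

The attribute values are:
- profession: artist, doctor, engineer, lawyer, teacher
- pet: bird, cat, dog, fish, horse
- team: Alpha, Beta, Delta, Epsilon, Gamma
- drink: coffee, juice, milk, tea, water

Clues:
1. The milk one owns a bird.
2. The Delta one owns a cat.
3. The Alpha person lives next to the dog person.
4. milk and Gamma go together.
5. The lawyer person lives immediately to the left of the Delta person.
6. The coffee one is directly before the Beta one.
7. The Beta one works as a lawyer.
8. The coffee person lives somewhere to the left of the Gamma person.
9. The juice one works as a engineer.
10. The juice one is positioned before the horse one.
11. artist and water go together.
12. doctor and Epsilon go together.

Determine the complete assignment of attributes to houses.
Solution:

House | Profession | Pet | Team | Drink
---------------------------------------
  1   | engineer | fish | Alpha | juice
  2   | doctor | dog | Epsilon | coffee
  3   | lawyer | horse | Beta | tea
  4   | artist | cat | Delta | water
  5   | teacher | bird | Gamma | milk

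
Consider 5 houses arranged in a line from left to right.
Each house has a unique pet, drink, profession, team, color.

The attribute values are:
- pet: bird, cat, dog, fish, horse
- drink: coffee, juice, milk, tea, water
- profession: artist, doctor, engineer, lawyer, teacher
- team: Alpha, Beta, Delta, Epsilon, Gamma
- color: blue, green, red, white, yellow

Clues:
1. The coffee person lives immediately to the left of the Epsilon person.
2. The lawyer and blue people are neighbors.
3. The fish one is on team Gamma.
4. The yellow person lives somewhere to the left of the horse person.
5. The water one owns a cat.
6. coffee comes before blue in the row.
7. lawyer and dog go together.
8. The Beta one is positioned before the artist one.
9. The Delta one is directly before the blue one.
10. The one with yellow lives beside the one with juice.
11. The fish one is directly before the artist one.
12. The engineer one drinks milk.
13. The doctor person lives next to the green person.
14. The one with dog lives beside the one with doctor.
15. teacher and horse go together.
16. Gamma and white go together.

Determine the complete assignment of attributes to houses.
Solution:

House | Pet | Drink | Profession | Team | Color
-----------------------------------------------
  1   | dog | coffee | lawyer | Delta | yellow
  2   | bird | juice | doctor | Epsilon | blue
  3   | horse | tea | teacher | Beta | green
  4   | fish | milk | engineer | Gamma | white
  5   | cat | water | artist | Alpha | red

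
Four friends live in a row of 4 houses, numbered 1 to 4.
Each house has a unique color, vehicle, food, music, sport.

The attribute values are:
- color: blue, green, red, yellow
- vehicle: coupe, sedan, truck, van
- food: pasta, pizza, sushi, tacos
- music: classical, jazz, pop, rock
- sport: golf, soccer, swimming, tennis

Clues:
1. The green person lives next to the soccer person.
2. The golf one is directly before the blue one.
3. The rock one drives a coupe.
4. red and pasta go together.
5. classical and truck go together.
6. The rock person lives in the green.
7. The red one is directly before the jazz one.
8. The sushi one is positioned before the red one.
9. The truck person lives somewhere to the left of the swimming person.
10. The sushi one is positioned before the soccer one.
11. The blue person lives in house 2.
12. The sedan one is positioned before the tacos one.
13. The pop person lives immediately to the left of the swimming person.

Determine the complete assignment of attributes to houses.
Solution:

House | Color | Vehicle | Food | Music | Sport
----------------------------------------------
  1   | green | coupe | sushi | rock | golf
  2   | blue | truck | pizza | classical | soccer
  3   | red | sedan | pasta | pop | tennis
  4   | yellow | van | tacos | jazz | swimming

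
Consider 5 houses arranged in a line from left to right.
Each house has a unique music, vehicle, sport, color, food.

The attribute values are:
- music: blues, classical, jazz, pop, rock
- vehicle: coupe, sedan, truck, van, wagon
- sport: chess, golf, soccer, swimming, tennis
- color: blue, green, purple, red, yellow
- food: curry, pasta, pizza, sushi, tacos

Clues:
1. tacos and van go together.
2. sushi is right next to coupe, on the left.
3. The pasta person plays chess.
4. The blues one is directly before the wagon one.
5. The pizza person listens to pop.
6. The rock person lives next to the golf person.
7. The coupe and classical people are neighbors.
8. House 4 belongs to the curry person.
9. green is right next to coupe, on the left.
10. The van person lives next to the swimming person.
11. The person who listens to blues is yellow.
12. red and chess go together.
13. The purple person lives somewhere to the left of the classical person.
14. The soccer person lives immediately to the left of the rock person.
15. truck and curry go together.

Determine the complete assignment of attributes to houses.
Solution:

House | Music | Vehicle | Sport | Color | Food
----------------------------------------------
  1   | blues | van | soccer | yellow | tacos
  2   | rock | wagon | swimming | green | sushi
  3   | pop | coupe | golf | purple | pizza
  4   | classical | truck | tennis | blue | curry
  5   | jazz | sedan | chess | red | pasta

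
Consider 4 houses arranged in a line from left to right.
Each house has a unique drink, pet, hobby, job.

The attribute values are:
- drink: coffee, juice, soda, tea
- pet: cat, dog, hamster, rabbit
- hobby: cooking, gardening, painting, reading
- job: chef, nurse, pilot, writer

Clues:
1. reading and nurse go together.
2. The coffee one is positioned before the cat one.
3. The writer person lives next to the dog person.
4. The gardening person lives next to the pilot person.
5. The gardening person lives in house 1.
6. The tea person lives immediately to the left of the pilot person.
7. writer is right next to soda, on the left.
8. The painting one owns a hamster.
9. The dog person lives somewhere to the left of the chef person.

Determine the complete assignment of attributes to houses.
Solution:

House | Drink | Pet | Hobby | Job
---------------------------------
  1   | tea | rabbit | gardening | writer
  2   | soda | dog | cooking | pilot
  3   | coffee | hamster | painting | chef
  4   | juice | cat | reading | nurse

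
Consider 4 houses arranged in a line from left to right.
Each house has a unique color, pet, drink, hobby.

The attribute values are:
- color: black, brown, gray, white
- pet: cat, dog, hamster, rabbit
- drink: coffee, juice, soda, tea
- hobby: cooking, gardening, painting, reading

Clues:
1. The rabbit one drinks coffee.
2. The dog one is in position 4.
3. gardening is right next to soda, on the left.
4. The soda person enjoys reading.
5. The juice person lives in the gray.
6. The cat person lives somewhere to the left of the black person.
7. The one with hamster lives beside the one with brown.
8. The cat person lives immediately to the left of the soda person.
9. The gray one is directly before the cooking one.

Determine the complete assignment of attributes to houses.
Solution:

House | Color | Pet | Drink | Hobby
-----------------------------------
  1   | gray | hamster | juice | painting
  2   | brown | rabbit | coffee | cooking
  3   | white | cat | tea | gardening
  4   | black | dog | soda | reading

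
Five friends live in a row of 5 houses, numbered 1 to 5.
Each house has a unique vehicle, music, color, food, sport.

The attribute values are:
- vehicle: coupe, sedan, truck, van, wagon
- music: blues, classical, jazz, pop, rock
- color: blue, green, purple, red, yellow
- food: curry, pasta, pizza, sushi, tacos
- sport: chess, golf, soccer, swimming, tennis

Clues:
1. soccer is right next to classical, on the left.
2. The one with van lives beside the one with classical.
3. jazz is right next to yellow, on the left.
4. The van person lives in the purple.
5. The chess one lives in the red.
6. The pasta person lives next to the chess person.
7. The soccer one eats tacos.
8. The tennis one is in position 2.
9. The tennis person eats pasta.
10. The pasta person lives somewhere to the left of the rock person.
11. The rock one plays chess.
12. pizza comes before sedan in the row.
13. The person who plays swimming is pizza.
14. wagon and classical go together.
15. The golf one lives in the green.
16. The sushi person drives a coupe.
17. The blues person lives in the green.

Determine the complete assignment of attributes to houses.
Solution:

House | Vehicle | Music | Color | Food | Sport
----------------------------------------------
  1   | van | jazz | purple | tacos | soccer
  2   | wagon | classical | yellow | pasta | tennis
  3   | coupe | rock | red | sushi | chess
  4   | truck | pop | blue | pizza | swimming
  5   | sedan | blues | green | curry | golf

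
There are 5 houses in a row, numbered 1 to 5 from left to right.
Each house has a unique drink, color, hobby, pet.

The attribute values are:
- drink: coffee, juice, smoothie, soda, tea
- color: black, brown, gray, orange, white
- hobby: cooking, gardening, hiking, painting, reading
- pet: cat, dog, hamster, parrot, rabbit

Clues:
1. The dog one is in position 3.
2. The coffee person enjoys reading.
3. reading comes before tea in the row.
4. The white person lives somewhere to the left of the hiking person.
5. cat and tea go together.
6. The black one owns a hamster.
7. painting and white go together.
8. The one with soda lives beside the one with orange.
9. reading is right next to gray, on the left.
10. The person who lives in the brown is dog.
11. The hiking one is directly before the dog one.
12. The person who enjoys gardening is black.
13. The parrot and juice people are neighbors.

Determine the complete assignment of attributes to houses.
Solution:

House | Drink | Color | Hobby | Pet
-----------------------------------
  1   | soda | white | painting | parrot
  2   | juice | orange | hiking | rabbit
  3   | coffee | brown | reading | dog
  4   | tea | gray | cooking | cat
  5   | smoothie | black | gardening | hamster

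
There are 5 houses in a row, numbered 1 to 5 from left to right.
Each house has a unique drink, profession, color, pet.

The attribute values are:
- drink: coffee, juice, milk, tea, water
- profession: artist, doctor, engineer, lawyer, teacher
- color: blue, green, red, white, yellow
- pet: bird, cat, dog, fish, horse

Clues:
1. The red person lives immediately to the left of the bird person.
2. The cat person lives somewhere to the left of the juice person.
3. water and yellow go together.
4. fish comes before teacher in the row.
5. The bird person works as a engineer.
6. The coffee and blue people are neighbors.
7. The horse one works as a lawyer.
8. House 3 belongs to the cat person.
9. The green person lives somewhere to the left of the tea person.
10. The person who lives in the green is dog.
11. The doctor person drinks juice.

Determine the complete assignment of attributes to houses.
Solution:

House | Drink | Profession | Color | Pet
----------------------------------------
  1   | coffee | artist | red | fish
  2   | milk | engineer | blue | bird
  3   | water | teacher | yellow | cat
  4   | juice | doctor | green | dog
  5   | tea | lawyer | white | horse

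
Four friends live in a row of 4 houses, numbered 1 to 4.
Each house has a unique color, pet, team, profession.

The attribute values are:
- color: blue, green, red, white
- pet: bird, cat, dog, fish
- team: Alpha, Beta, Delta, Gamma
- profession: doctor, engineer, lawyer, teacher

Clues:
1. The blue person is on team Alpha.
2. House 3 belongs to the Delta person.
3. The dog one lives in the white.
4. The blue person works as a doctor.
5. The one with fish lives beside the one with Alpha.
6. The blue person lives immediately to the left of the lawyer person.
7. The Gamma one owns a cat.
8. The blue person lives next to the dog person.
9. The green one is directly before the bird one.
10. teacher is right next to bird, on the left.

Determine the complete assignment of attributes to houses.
Solution:

House | Color | Pet | Team | Profession
---------------------------------------
  1   | green | fish | Beta | teacher
  2   | blue | bird | Alpha | doctor
  3   | white | dog | Delta | lawyer
  4   | red | cat | Gamma | engineer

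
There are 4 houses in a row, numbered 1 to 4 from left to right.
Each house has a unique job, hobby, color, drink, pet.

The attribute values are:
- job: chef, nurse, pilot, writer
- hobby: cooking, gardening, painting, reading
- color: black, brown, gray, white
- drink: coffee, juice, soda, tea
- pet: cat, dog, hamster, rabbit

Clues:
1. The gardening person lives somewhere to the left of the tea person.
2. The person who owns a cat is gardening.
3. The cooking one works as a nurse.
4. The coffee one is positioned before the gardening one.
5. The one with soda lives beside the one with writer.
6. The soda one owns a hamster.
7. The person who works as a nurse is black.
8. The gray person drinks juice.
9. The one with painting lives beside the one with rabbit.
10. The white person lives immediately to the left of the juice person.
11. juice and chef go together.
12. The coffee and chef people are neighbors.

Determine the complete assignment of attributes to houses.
Solution:

House | Job | Hobby | Color | Drink | Pet
-----------------------------------------
  1   | pilot | painting | brown | soda | hamster
  2   | writer | reading | white | coffee | rabbit
  3   | chef | gardening | gray | juice | cat
  4   | nurse | cooking | black | tea | dog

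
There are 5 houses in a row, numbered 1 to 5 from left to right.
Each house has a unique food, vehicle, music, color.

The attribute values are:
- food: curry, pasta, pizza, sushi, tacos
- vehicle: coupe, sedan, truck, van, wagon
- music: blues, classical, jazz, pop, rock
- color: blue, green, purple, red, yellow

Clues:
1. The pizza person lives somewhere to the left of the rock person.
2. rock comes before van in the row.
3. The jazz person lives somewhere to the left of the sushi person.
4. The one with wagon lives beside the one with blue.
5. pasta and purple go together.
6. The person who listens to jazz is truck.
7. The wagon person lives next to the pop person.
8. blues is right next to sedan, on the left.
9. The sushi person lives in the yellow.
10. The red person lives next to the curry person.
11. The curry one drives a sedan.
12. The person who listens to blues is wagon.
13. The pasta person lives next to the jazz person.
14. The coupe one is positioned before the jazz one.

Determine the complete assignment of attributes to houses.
Solution:

House | Food | Vehicle | Music | Color
--------------------------------------
  1   | pizza | wagon | blues | red
  2   | curry | sedan | pop | blue
  3   | pasta | coupe | rock | purple
  4   | tacos | truck | jazz | green
  5   | sushi | van | classical | yellow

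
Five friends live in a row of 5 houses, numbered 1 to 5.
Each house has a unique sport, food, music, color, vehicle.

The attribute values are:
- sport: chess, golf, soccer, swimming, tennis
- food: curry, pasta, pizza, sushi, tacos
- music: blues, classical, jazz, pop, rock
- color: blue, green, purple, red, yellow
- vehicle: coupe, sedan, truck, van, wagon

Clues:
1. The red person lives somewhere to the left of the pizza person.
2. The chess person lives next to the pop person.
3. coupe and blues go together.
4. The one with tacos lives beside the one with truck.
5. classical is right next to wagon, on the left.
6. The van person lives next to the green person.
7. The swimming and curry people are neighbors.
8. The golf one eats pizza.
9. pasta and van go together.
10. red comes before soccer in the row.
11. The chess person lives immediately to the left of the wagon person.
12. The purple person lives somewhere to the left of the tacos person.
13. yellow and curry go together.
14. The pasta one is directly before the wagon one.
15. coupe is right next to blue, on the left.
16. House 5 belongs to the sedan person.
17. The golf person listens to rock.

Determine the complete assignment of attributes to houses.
Solution:

House | Sport | Food | Music | Color | Vehicle
----------------------------------------------
  1   | chess | pasta | classical | purple | van
  2   | tennis | tacos | pop | green | wagon
  3   | swimming | sushi | jazz | red | truck
  4   | soccer | curry | blues | yellow | coupe
  5   | golf | pizza | rock | blue | sedan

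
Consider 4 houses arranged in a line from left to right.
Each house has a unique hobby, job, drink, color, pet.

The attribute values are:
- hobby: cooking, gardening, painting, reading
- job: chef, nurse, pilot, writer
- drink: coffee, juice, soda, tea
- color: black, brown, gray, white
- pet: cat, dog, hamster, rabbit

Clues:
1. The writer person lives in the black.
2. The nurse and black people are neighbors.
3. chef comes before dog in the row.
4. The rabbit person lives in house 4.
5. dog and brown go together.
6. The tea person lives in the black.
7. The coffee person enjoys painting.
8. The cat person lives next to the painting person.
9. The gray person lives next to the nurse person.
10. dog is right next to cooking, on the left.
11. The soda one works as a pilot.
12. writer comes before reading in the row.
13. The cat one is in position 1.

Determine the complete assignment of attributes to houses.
Solution:

House | Hobby | Job | Drink | Color | Pet
-----------------------------------------
  1   | gardening | chef | juice | gray | cat
  2   | painting | nurse | coffee | brown | dog
  3   | cooking | writer | tea | black | hamster
  4   | reading | pilot | soda | white | rabbit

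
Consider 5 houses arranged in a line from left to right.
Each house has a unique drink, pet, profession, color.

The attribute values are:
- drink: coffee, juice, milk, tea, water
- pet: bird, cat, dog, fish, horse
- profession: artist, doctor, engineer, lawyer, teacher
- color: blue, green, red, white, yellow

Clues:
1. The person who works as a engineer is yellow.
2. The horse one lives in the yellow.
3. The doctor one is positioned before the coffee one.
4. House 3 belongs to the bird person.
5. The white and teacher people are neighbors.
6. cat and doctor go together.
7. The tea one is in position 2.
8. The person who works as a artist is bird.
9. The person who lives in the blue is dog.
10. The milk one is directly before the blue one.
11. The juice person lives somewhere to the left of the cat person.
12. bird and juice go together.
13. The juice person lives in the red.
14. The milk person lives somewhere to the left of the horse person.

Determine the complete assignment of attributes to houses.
Solution:

House | Drink | Pet | Profession | Color
----------------------------------------
  1   | milk | fish | lawyer | white
  2   | tea | dog | teacher | blue
  3   | juice | bird | artist | red
  4   | water | cat | doctor | green
  5   | coffee | horse | engineer | yellow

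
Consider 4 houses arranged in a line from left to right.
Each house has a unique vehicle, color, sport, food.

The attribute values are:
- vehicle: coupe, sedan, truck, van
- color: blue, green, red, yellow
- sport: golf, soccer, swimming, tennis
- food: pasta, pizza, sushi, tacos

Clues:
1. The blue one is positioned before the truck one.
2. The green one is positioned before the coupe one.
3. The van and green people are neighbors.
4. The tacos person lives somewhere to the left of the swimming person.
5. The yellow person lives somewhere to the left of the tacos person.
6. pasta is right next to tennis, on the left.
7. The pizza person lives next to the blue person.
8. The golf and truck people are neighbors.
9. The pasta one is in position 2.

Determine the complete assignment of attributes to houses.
Solution:

House | Vehicle | Color | Sport | Food
--------------------------------------
  1   | sedan | yellow | soccer | pizza
  2   | van | blue | golf | pasta
  3   | truck | green | tennis | tacos
  4   | coupe | red | swimming | sushi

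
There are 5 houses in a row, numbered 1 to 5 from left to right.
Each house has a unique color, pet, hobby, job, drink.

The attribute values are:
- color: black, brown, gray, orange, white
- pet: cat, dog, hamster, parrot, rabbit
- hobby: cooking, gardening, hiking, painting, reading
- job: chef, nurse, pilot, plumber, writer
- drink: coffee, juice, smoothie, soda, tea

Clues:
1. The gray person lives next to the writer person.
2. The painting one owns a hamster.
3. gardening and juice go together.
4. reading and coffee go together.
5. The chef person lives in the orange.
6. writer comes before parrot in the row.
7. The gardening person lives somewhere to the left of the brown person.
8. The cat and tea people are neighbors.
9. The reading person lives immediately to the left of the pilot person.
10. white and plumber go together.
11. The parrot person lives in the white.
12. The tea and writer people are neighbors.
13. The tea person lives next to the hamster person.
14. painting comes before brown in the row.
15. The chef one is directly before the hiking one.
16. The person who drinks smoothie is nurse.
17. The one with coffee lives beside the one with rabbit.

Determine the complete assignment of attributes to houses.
Solution:

House | Color | Pet | Hobby | Job | Drink
-----------------------------------------
  1   | orange | cat | reading | chef | coffee
  2   | gray | rabbit | hiking | pilot | tea
  3   | black | hamster | painting | writer | soda
  4   | white | parrot | gardening | plumber | juice
  5   | brown | dog | cooking | nurse | smoothie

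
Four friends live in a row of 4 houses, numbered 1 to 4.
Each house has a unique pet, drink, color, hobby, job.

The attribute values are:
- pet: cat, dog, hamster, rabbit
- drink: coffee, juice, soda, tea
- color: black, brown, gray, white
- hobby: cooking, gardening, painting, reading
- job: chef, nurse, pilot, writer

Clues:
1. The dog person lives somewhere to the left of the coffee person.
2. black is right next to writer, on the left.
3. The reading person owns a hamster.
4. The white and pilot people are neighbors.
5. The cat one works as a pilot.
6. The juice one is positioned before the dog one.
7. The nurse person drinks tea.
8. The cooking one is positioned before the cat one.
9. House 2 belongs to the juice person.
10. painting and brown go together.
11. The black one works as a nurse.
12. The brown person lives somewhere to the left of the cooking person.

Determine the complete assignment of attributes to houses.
Solution:

House | Pet | Drink | Color | Hobby | Job
-----------------------------------------
  1   | hamster | tea | black | reading | nurse
  2   | rabbit | juice | brown | painting | writer
  3   | dog | soda | white | cooking | chef
  4   | cat | coffee | gray | gardening | pilot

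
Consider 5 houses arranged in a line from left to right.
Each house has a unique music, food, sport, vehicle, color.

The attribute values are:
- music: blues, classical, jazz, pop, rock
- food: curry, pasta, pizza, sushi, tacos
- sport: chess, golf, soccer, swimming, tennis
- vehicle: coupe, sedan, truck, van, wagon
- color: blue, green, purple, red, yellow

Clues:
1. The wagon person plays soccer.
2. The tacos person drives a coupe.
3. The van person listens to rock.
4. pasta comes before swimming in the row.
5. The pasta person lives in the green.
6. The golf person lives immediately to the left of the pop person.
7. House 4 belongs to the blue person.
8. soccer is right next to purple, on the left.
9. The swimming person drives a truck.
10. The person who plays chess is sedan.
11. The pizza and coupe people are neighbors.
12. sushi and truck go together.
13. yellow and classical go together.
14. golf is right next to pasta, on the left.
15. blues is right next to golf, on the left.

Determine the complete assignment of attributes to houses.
Solution:

House | Music | Food | Sport | Vehicle | Color
----------------------------------------------
  1   | blues | pizza | soccer | wagon | red
  2   | jazz | tacos | golf | coupe | purple
  3   | pop | pasta | chess | sedan | green
  4   | rock | curry | tennis | van | blue
  5   | classical | sushi | swimming | truck | yellow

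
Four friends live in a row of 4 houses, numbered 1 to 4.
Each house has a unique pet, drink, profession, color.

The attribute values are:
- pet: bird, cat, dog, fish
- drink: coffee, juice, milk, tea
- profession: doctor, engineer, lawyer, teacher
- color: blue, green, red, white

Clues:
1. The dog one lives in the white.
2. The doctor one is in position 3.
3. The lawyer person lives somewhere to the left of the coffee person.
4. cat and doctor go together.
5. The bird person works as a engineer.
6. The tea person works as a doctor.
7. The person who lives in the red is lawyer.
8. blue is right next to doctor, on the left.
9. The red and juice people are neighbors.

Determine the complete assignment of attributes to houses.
Solution:

House | Pet | Drink | Profession | Color
----------------------------------------
  1   | fish | milk | lawyer | red
  2   | bird | juice | engineer | blue
  3   | cat | tea | doctor | green
  4   | dog | coffee | teacher | white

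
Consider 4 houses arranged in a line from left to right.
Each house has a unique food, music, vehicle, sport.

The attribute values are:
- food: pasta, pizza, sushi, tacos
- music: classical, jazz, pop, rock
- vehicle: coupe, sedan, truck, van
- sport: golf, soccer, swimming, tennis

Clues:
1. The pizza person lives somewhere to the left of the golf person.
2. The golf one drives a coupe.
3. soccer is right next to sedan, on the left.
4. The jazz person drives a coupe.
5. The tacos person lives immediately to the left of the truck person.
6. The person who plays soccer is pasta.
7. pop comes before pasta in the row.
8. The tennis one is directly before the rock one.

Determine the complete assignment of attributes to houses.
Solution:

House | Food | Music | Vehicle | Sport
--------------------------------------
  1   | tacos | pop | van | tennis
  2   | pasta | rock | truck | soccer
  3   | pizza | classical | sedan | swimming
  4   | sushi | jazz | coupe | golf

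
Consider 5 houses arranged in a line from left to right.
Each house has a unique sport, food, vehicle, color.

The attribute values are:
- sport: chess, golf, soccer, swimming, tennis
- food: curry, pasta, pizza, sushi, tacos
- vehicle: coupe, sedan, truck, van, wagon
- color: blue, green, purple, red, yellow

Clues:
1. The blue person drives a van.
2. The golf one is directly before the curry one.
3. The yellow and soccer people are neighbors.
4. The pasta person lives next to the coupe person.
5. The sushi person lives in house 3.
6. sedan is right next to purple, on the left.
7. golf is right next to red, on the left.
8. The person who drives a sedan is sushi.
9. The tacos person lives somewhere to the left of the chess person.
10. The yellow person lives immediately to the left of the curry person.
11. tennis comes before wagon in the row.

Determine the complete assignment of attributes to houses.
Solution:

House | Sport | Food | Vehicle | Color
--------------------------------------
  1   | golf | pasta | truck | yellow
  2   | soccer | curry | coupe | red
  3   | tennis | sushi | sedan | green
  4   | swimming | tacos | wagon | purple
  5   | chess | pizza | van | blue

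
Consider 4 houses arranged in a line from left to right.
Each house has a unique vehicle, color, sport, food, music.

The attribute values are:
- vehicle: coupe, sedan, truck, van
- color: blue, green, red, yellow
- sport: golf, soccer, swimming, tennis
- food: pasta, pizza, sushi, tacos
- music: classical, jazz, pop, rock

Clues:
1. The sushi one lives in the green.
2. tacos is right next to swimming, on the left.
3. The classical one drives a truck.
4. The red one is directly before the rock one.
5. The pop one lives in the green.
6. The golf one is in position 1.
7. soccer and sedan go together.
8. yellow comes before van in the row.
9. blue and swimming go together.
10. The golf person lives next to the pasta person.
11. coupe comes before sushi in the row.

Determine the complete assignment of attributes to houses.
Solution:

House | Vehicle | Color | Sport | Food | Music
----------------------------------------------
  1   | truck | red | golf | tacos | classical
  2   | coupe | blue | swimming | pasta | rock
  3   | sedan | yellow | soccer | pizza | jazz
  4   | van | green | tennis | sushi | pop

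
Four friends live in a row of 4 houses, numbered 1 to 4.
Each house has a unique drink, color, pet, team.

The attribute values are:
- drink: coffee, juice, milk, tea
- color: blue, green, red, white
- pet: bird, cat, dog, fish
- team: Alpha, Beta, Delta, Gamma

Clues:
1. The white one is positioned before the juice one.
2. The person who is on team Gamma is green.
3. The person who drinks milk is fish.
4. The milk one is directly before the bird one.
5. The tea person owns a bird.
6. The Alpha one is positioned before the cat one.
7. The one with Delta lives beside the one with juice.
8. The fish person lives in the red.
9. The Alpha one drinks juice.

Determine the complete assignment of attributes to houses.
Solution:

House | Drink | Color | Pet | Team
----------------------------------
  1   | milk | red | fish | Beta
  2   | tea | white | bird | Delta
  3   | juice | blue | dog | Alpha
  4   | coffee | green | cat | Gamma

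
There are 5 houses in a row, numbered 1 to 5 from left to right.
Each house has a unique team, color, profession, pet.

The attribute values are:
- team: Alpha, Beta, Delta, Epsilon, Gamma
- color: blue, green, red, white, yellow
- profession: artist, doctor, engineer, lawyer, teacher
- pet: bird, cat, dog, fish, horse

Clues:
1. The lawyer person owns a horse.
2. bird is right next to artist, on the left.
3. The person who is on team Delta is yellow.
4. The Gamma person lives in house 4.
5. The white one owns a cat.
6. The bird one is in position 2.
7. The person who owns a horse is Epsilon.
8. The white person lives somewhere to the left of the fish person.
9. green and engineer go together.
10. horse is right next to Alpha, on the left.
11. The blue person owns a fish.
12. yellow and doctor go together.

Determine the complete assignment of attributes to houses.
Solution:

House | Team | Color | Profession | Pet
---------------------------------------
  1   | Epsilon | red | lawyer | horse
  2   | Alpha | green | engineer | bird
  3   | Beta | white | artist | cat
  4   | Gamma | blue | teacher | fish
  5   | Delta | yellow | doctor | dog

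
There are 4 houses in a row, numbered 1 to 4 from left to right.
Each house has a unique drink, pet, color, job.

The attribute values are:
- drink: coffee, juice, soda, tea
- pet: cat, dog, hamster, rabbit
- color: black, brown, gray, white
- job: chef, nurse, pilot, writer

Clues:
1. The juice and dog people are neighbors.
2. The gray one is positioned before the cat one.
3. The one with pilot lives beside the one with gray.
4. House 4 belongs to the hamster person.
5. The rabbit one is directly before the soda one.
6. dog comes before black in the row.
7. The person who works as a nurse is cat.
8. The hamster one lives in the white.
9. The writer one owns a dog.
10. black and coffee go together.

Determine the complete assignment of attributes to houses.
Solution:

House | Drink | Pet | Color | Job
---------------------------------
  1   | juice | rabbit | brown | pilot
  2   | soda | dog | gray | writer
  3   | coffee | cat | black | nurse
  4   | tea | hamster | white | chef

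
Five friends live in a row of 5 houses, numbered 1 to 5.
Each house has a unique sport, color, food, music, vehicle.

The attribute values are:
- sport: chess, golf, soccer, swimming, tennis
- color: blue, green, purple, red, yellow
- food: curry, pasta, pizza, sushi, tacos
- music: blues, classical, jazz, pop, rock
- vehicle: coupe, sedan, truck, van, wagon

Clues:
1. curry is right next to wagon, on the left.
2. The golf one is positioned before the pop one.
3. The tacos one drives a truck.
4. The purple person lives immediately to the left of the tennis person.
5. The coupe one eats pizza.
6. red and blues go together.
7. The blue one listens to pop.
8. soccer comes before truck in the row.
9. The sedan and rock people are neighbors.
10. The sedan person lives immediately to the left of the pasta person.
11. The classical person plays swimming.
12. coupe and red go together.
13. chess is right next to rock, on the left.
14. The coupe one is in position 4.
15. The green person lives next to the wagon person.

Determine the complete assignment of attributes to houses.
Solution:

House | Sport | Color | Food | Music | Vehicle
----------------------------------------------
  1   | chess | green | curry | jazz | sedan
  2   | golf | purple | pasta | rock | wagon
  3   | tennis | blue | sushi | pop | van
  4   | soccer | red | pizza | blues | coupe
  5   | swimming | yellow | tacos | classical | truck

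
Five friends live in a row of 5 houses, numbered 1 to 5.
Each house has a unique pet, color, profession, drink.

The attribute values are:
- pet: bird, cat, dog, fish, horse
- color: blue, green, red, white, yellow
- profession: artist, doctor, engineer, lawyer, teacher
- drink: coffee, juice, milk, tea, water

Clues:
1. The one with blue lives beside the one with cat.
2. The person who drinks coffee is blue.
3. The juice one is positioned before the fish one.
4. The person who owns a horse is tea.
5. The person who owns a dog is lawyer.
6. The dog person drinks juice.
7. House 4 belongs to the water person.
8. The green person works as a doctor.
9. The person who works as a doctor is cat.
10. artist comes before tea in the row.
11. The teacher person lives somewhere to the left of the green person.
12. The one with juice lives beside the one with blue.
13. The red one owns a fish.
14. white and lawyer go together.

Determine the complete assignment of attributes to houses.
Solution:

House | Pet | Color | Profession | Drink
----------------------------------------
  1   | dog | white | lawyer | juice
  2   | bird | blue | teacher | coffee
  3   | cat | green | doctor | milk
  4   | fish | red | artist | water
  5   | horse | yellow | engineer | tea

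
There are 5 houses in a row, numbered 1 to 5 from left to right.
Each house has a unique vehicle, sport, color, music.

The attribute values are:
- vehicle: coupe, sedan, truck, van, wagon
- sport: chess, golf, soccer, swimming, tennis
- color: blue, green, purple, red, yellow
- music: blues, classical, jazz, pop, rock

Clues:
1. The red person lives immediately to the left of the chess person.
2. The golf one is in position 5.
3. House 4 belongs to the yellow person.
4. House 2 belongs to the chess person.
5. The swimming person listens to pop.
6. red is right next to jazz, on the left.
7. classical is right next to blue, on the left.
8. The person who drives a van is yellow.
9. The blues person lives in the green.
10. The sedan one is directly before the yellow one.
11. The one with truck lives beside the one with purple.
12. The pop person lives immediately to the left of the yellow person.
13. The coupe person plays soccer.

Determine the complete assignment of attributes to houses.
Solution:

House | Vehicle | Sport | Color | Music
---------------------------------------
  1   | coupe | soccer | red | classical
  2   | truck | chess | blue | jazz
  3   | sedan | swimming | purple | pop
  4   | van | tennis | yellow | rock
  5   | wagon | golf | green | blues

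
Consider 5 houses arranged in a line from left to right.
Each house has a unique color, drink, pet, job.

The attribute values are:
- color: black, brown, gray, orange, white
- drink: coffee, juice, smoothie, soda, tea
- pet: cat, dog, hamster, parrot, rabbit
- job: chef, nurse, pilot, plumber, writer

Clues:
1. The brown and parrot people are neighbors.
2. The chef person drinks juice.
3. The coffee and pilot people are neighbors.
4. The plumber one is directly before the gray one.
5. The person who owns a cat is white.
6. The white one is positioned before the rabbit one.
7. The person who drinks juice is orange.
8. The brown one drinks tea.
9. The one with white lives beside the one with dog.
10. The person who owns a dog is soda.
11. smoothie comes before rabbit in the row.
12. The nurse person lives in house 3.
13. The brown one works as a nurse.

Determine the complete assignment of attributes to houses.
Solution:

House | Color | Drink | Pet | Job
---------------------------------
  1   | white | coffee | cat | plumber
  2   | gray | soda | dog | pilot
  3   | brown | tea | hamster | nurse
  4   | black | smoothie | parrot | writer
  5   | orange | juice | rabbit | chef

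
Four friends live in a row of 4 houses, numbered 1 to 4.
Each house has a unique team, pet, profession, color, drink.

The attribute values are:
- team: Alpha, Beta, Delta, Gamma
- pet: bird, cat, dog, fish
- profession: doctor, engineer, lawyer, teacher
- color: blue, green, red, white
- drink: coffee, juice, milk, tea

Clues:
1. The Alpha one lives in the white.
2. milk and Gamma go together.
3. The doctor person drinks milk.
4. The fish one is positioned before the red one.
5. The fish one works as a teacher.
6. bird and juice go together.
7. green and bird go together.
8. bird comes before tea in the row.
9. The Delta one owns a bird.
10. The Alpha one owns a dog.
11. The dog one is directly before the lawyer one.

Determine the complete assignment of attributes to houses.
Solution:

House | Team | Pet | Profession | Color | Drink
-----------------------------------------------
  1   | Alpha | dog | engineer | white | coffee
  2   | Delta | bird | lawyer | green | juice
  3   | Beta | fish | teacher | blue | tea
  4   | Gamma | cat | doctor | red | milk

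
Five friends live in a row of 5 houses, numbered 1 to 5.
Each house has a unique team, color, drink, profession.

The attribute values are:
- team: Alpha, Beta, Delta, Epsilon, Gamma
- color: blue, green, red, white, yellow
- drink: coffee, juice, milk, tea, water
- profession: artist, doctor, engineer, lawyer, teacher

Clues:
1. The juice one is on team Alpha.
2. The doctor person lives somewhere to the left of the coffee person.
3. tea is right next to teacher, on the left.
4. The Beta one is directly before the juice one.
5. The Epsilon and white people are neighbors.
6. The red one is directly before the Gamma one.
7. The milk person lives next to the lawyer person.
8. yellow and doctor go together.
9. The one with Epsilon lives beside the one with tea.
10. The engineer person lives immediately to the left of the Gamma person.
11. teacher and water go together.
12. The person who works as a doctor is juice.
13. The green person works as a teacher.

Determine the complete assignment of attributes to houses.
Solution:

House | Team | Color | Drink | Profession
-----------------------------------------
  1   | Epsilon | red | milk | engineer
  2   | Gamma | white | tea | lawyer
  3   | Beta | green | water | teacher
  4   | Alpha | yellow | juice | doctor
  5   | Delta | blue | coffee | artist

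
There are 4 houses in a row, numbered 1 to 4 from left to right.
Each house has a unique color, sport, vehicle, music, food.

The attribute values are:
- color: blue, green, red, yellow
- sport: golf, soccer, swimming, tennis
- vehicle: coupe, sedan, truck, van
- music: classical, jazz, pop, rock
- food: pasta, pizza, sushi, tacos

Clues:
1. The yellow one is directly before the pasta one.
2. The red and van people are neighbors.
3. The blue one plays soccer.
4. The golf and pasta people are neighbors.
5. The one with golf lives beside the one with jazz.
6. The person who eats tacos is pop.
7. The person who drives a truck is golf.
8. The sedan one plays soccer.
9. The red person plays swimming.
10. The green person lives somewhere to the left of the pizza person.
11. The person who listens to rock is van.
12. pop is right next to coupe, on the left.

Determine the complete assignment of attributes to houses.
Solution:

House | Color | Sport | Vehicle | Music | Food
----------------------------------------------
  1   | yellow | golf | truck | pop | tacos
  2   | red | swimming | coupe | jazz | pasta
  3   | green | tennis | van | rock | sushi
  4   | blue | soccer | sedan | classical | pizza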